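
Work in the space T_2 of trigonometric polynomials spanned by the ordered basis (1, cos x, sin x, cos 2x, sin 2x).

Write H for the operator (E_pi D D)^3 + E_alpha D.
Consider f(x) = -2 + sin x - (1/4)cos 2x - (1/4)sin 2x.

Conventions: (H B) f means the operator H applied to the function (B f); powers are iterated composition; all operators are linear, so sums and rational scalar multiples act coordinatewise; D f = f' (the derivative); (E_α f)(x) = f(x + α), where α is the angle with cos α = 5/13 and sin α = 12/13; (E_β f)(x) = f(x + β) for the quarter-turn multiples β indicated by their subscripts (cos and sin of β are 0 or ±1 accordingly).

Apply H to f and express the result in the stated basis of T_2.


the result is g(x) = (5/13)cos x + (1/13)sin x + (5647/338)cos 2x + (5409/338)sin 2x

D f = cos x - (1/2)cos 2x + (1/2)sin 2x
D D f = -sin x + cos 2x + sin 2x
E_pi D D f = sin x + cos 2x + sin 2x
D (E_pi D D) f = cos x + 2cos 2x - 2sin 2x
D D (E_pi D D) f = -sin x - 4cos 2x - 4sin 2x
E_pi D D (E_pi D D) f = sin x - 4cos 2x - 4sin 2x
D (E_pi D D) (E_pi D D) f = cos x - 8cos 2x + 8sin 2x
D D (E_pi D D) (E_pi D D) f = -sin x + 16cos 2x + 16sin 2x
E_pi D D (E_pi D D) (E_pi D D) f = sin x + 16cos 2x + 16sin 2x
D f = cos x - (1/2)cos 2x + (1/2)sin 2x
E_alpha D f = (5/13)cos x - (12/13)sin x + (239/338)cos 2x + (1/338)sin 2x
((E_pi D D)^3 + E_alpha D) f = (5/13)cos x + (1/13)sin x + (5647/338)cos 2x + (5409/338)sin 2x


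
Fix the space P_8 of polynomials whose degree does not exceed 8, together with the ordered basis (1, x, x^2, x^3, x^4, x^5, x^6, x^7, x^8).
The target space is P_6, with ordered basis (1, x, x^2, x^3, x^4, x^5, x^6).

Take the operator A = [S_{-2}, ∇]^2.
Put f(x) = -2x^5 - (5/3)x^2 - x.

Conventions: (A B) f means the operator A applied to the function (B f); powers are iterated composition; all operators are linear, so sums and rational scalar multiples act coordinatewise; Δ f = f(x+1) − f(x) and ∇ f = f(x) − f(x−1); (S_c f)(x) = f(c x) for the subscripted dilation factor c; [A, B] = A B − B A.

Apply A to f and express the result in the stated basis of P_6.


∇ f = -10x^4 + 20x^3 - 20x^2 + (20/3)x - 4/3
S_{-2} ∇ f = -160x^4 - 160x^3 - 80x^2 - (40/3)x - 4/3
S_{-2} f = 64x^5 - (20/3)x^2 + 2x
∇ S_{-2} f = 320x^4 - 640x^3 + 640x^2 - (1000/3)x + 218/3
[S_{-2}, ∇] f = -480x^4 + 480x^3 - 720x^2 + 320x - 74
∇ [S_{-2}, ∇] f = -1920x^3 + 4320x^2 - 4800x + 2000
S_{-2} ∇ [S_{-2}, ∇] f = 15360x^3 + 17280x^2 + 9600x + 2000
S_{-2} [S_{-2}, ∇] f = -7680x^4 - 3840x^3 - 2880x^2 - 640x - 74
∇ S_{-2} [S_{-2}, ∇] f = -30720x^3 + 34560x^2 - 24960x + 6080
[S_{-2}, ∇] [S_{-2}, ∇] f = 46080x^3 - 17280x^2 + 34560x - 4080

g(x) = 46080x^3 - 17280x^2 + 34560x - 4080


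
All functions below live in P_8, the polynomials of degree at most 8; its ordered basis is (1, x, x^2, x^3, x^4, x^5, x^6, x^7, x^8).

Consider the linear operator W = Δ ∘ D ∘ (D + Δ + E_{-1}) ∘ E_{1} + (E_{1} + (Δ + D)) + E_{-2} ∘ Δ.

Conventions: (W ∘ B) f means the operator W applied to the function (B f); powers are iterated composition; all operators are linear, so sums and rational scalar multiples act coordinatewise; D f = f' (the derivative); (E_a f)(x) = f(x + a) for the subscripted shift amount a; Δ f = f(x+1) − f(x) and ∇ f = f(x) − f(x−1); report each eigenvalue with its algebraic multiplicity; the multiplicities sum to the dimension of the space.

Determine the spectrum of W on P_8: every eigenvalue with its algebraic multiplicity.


image of 1: 1
image of x: x + 4
image of x^2: x^2 + 8x + 1
image of x^3: x^3 + 12x^2 + 3x + 24
image of x^4: x^4 + 16x^3 + 6x^2 + 96x + 75
image of x^5: x^5 + 20x^4 + 10x^3 + 240x^2 + 375x + 428
image of x^6: x^6 + 24x^5 + 15x^4 + 480x^3 + 1125x^2 + 2568x + 1475
image of x^7: x^7 + 28x^6 + 21x^5 + 840x^4 + 2625x^3 + 8988x^2 + 10325x + 5652
image of x^8: x^8 + 32x^7 + 28x^6 + 1344x^5 + 5250x^4 + 23968x^3 + 41300x^2 + 45216x + 18739
the matrix is upper triangular; its diagonal is (1, 1, 1, 1, 1, 1, 1, 1, 1)
for a triangular matrix the eigenvalues are the diagonal entries, with algebraic multiplicity their repetition count

λ = 1 (multiplicity 9)


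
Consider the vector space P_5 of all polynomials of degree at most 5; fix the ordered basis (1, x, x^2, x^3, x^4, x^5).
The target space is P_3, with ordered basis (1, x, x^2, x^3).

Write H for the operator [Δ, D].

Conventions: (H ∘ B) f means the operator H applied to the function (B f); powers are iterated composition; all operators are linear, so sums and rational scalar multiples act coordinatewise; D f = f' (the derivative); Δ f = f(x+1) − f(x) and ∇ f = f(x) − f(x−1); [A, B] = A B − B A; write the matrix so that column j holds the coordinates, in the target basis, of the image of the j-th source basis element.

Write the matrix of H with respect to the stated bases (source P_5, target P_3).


image of 1: 0
image of x: 0
image of x^2: 0
image of x^3: 0
image of x^4: 0
image of x^5: 0
each image's coordinates form column j of the matrix

the matrix is [[0, 0, 0, 0, 0, 0]; [0, 0, 0, 0, 0, 0]; [0, 0, 0, 0, 0, 0]; [0, 0, 0, 0, 0, 0]] (rows listed top to bottom)


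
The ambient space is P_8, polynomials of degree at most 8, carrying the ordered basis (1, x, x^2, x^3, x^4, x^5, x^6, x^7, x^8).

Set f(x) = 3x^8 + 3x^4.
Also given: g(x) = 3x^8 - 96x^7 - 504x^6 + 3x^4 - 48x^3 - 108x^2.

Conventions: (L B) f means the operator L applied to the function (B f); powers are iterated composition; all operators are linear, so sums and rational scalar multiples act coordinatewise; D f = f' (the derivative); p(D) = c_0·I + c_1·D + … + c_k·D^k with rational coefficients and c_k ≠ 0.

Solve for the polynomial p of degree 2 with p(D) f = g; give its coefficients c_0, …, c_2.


p(D) = I − 4·D − 3·D^2, i.e. c_0 = 1, c_1 = -4, c_2 = -3

D^0 f = 3x^8 + 3x^4
D^1 f = 24x^7 + 12x^3
D^2 f = 168x^6 + 36x^2
matching coefficients of g against c_0 f + c_1 Df + … from the top degree down determines the c_i
solution: c_0 = 1, c_1 = -4, c_2 = -3


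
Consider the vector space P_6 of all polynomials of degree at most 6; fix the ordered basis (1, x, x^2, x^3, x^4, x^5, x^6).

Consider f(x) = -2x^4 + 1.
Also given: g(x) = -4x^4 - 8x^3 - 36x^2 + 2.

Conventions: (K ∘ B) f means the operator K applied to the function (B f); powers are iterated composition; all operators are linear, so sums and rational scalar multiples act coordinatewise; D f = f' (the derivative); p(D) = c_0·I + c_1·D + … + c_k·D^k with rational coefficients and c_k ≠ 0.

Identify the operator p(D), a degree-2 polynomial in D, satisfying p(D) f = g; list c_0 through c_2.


c_0 = 2, c_1 = 1, c_2 = 3/2

D^0 f = -2x^4 + 1
D^1 f = -8x^3
D^2 f = -24x^2
matching coefficients of g against c_0 f + c_1 Df + … from the top degree down determines the c_i
solution: c_0 = 2, c_1 = 1, c_2 = 3/2


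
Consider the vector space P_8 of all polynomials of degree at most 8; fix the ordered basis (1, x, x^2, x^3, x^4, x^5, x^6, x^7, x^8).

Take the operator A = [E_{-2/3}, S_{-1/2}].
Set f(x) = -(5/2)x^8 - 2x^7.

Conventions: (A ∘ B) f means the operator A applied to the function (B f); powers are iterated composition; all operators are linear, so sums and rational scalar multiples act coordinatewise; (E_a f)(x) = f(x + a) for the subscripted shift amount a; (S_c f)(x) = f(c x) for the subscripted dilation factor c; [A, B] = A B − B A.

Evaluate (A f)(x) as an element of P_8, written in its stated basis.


the result is g(x) = (5/32)x^7 + (7/48)x^6 + (49/48)x^5 + (245/432)x^4 + (245/324)x^3 + (7/81)x^2 - (11/729)x - 91/4374

S_{-1/2} f = -(5/512)x^8 + (1/64)x^7
E_{-2/3} S_{-1/2} f = -(5/512)x^8 + (13/192)x^7 - (7/36)x^6 + (133/432)x^5 - (385/1296)x^4 + (175/972)x^3 - (49/729)x^2 + (31/2187)x - 17/13122
E_{-2/3} f = -(5/2)x^8 + (34/3)x^7 - (196/9)x^6 + (616/27)x^5 - (1120/81)x^4 + (1120/243)x^3 - (448/729)x^2 - (128/2187)x + 128/6561
S_{-1/2} E_{-2/3} f = -(5/512)x^8 - (17/192)x^7 - (49/144)x^6 - (77/108)x^5 - (70/81)x^4 - (140/243)x^3 - (112/729)x^2 + (64/2187)x + 128/6561
[E_{-2/3}, S_{-1/2}] f = (5/32)x^7 + (7/48)x^6 + (49/48)x^5 + (245/432)x^4 + (245/324)x^3 + (7/81)x^2 - (11/729)x - 91/4374


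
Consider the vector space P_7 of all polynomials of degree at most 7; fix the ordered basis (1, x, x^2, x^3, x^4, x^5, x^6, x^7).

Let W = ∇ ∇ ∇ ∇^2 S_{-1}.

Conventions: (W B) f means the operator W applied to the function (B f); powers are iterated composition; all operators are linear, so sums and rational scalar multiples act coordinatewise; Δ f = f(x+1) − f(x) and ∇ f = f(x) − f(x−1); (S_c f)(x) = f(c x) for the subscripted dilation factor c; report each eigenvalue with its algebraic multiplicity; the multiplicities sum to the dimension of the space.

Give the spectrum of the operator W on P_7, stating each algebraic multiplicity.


λ = 0 (multiplicity 8)

image of 1: 0
image of x: 0
image of x^2: 0
image of x^3: 0
image of x^4: 0
image of x^5: -120
image of x^6: 720x - 1800
image of x^7: -2520x^2 + 12600x - 16800
the matrix is upper triangular; its diagonal is (0, 0, 0, 0, 0, 0, 0, 0)
for a triangular matrix the eigenvalues are the diagonal entries, with algebraic multiplicity their repetition count


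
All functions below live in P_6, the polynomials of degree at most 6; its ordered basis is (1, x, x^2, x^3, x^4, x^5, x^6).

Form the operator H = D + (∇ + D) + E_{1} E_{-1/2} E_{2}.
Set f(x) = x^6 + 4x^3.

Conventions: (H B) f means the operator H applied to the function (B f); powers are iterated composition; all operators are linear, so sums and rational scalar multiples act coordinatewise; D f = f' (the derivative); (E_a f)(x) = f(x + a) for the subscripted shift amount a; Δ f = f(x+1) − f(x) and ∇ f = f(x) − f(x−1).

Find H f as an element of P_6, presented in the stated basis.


D f = 6x^5 + 12x^2
∇ f = 6x^5 - 15x^4 + 20x^3 - 3x^2 - 6x + 3
D f = 6x^5 + 12x^2
(∇ + D) f = 12x^5 - 15x^4 + 20x^3 + 9x^2 - 6x + 3
E_{2} f = x^6 + 12x^5 + 60x^4 + 164x^3 + 264x^2 + 240x + 96
E_{-1/2} E_{2} f = x^6 + 9x^5 + (135/4)x^4 + (143/2)x^3 + (1503/16)x^2 + (1161/16)x + 1593/64
E_{1} E_{-1/2} E_{2} f = x^6 + 15x^5 + (375/4)x^4 + (633/2)x^3 + (9855/16)x^2 + (10575/16)x + 19625/64
(D + (∇ + D) + E_{1} E_{-1/2} E_{2}) f = x^6 + 33x^5 + (315/4)x^4 + (673/2)x^3 + (10191/16)x^2 + (10479/16)x + 19817/64

the result is g(x) = x^6 + 33x^5 + (315/4)x^4 + (673/2)x^3 + (10191/16)x^2 + (10479/16)x + 19817/64


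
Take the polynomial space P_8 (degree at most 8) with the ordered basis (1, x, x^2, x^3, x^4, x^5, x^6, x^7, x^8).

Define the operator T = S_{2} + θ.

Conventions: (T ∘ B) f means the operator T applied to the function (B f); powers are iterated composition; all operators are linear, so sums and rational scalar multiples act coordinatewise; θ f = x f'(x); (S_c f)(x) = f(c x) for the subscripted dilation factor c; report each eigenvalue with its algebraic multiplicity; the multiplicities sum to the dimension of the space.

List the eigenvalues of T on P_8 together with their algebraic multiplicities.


λ = 1 (multiplicity 1), λ = 3 (multiplicity 1), λ = 6 (multiplicity 1), λ = 11 (multiplicity 1), λ = 20 (multiplicity 1), λ = 37 (multiplicity 1), λ = 70 (multiplicity 1), λ = 135 (multiplicity 1), λ = 264 (multiplicity 1)

image of 1: 1
image of x: 3x
image of x^2: 6x^2
image of x^3: 11x^3
image of x^4: 20x^4
image of x^5: 37x^5
image of x^6: 70x^6
image of x^7: 135x^7
image of x^8: 264x^8
the matrix is upper triangular; its diagonal is (1, 3, 6, 11, 20, 37, 70, 135, 264)
for a triangular matrix the eigenvalues are the diagonal entries, with algebraic multiplicity their repetition count


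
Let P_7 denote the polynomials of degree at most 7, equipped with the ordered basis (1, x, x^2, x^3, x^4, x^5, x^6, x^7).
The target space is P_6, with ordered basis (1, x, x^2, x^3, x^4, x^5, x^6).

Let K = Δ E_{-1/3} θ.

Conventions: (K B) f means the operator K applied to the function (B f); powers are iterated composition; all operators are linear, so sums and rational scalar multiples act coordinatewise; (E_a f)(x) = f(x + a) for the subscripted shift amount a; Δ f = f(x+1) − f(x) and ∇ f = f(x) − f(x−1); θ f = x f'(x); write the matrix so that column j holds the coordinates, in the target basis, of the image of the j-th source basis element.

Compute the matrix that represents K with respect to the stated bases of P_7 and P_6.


the matrix is [[0, 1, 2/3, 1, 20/27, 55/81, 14/27, 301/729]; [0, 0, 4, 3, 16/3, 125/27, 44/9, 343/81]; [0, 0, 0, 9, 8, 50/3, 50/3, 539/27]; [0, 0, 0, 0, 16, 50/3, 40, 1225/27]; [0, 0, 0, 0, 0, 25, 30, 245/3]; [0, 0, 0, 0, 0, 0, 36, 49]; [0, 0, 0, 0, 0, 0, 0, 49]] (rows listed top to bottom)

image of 1: 0
image of x: 1
image of x^2: 4x + 2/3
image of x^3: 9x^2 + 3x + 1
image of x^4: 16x^3 + 8x^2 + (16/3)x + 20/27
image of x^5: 25x^4 + (50/3)x^3 + (50/3)x^2 + (125/27)x + 55/81
image of x^6: 36x^5 + 30x^4 + 40x^3 + (50/3)x^2 + (44/9)x + 14/27
image of x^7: 49x^6 + 49x^5 + (245/3)x^4 + (1225/27)x^3 + (539/27)x^2 + (343/81)x + 301/729
each image's coordinates form column j of the matrix


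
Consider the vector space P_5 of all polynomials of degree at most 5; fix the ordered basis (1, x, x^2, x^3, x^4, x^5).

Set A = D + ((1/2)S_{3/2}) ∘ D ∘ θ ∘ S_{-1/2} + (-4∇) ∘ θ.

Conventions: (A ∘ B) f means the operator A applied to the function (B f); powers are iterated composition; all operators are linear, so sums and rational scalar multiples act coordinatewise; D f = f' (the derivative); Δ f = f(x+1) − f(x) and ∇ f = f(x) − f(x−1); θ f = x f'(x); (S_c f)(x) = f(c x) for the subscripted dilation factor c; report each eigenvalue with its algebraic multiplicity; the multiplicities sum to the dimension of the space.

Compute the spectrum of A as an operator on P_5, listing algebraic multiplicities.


image of 1: 0
image of x: -13/4
image of x^2: -(53/4)x + 8
image of x^3: -(2193/64)x^2 + 36x - 12
image of x^4: -(933/16)x^3 + 96x^2 - 64x + 16
image of x^5: -(99305/1024)x^4 + 200x^3 - 200x^2 + 100x - 20
the matrix is upper triangular; its diagonal is (0, 0, 0, 0, 0, 0)
for a triangular matrix the eigenvalues are the diagonal entries, with algebraic multiplicity their repetition count

λ = 0 (multiplicity 6)


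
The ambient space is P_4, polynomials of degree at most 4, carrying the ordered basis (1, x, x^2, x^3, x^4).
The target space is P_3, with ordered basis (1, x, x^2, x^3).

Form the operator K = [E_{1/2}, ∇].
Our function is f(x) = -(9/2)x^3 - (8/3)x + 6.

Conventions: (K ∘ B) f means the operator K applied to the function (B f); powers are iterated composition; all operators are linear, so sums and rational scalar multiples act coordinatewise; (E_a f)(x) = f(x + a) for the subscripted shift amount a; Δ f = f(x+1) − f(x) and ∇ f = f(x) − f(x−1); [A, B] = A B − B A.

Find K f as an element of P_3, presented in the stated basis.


the result is g(x) = 0

∇ f = -(27/2)x^2 + (27/2)x - 43/6
E_{1/2} ∇ f = -(27/2)x^2 - 91/24
E_{1/2} f = -(9/2)x^3 - (27/4)x^2 - (145/24)x + 197/48
∇ E_{1/2} f = -(27/2)x^2 - 91/24
[E_{1/2}, ∇] f = 0


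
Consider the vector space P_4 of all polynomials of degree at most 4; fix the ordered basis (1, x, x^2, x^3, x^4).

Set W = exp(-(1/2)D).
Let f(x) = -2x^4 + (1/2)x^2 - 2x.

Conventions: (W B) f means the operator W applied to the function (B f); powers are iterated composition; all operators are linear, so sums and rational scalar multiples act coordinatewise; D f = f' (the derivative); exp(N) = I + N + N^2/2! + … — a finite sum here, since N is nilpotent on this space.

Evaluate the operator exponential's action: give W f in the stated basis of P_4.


the image equals g(x) = -2x^4 + 4x^3 - (5/2)x^2 - (3/2)x + 1

order-1 term: 4x^3 - (1/2)x + 1
order-2 term: -3x^2 + 1/8
order-3 term: x
order-4 term: -1/8
the series for exp(-(1/2)D) f terminates at order 4
exp(-(1/2)D) f = -2x^4 + 4x^3 - (5/2)x^2 - (3/2)x + 1


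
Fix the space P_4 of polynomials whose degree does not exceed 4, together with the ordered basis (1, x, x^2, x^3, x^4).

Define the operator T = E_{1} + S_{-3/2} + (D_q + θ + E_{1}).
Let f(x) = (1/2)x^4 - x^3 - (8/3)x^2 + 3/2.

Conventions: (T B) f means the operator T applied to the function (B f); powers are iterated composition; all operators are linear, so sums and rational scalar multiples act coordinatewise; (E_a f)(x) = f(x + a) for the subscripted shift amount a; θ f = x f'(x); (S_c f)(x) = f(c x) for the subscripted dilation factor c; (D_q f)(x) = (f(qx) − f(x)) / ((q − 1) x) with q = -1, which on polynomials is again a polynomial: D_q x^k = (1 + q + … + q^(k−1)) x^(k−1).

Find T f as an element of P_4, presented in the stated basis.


the image equals g(x) = (177/32)x^4 + (19/8)x^3 - (53/3)x^2 - (38/3)x - 11/6

E_{1} f = (1/2)x^4 + x^3 - (8/3)x^2 - (19/3)x - 5/3
S_{-3/2} f = (81/32)x^4 + (27/8)x^3 - 6x^2 + 3/2
D_q f = -x^2
θ f = 2x^4 - 3x^3 - (16/3)x^2
E_{1} f = (1/2)x^4 + x^3 - (8/3)x^2 - (19/3)x - 5/3
(D_q + θ + E_{1}) f = (5/2)x^4 - 2x^3 - 9x^2 - (19/3)x - 5/3
(E_{1} + S_{-3/2} + (D_q + θ + E_{1})) f = (177/32)x^4 + (19/8)x^3 - (53/3)x^2 - (38/3)x - 11/6


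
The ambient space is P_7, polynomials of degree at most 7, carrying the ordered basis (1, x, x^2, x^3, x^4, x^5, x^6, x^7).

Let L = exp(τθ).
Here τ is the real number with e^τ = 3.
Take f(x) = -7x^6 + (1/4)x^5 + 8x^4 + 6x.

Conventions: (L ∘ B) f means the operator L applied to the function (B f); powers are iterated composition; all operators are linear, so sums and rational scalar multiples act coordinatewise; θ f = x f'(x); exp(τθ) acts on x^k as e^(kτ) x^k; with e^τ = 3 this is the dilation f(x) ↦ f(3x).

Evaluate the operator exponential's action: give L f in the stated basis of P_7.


the image equals g(x) = -5103x^6 + (243/4)x^5 + 648x^4 + 18x

exp(τθ) x^k = e^(kτ) x^k; with e^τ = 3 this sends x^k to 3^k x^k
x ↦ 3 x
x^4 ↦ 81 x^4
x^5 ↦ 243 x^5
x^6 ↦ 729 x^6
applying this coordinatewise to f: exp(τθ) f = -5103x^6 + (243/4)x^5 + 648x^4 + 18x


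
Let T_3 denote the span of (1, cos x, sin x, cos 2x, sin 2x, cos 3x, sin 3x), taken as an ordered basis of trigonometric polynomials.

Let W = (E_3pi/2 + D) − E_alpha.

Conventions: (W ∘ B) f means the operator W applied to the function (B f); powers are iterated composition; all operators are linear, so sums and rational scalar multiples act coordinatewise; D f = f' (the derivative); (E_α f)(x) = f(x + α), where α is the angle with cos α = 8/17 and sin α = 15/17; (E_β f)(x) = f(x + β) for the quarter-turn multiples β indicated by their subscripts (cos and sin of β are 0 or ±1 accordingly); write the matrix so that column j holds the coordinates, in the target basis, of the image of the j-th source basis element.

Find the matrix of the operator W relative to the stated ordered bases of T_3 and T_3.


image of 1: 0
image of cos x: -(8/17)cos x + (15/17)sin x
image of sin x: -(15/17)cos x - (8/17)sin x
image of cos 2x: -(128/289)cos 2x - (338/289)sin 2x
image of sin 2x: (338/289)cos 2x - (128/289)sin 2x
image of cos 3x: (4888/4913)cos 3x - (20147/4913)sin 3x
image of sin 3x: (20147/4913)cos 3x + (4888/4913)sin 3x
each image's coordinates form column j of the matrix

the matrix is [[0, 0, 0, 0, 0, 0, 0]; [0, -8/17, -15/17, 0, 0, 0, 0]; [0, 15/17, -8/17, 0, 0, 0, 0]; [0, 0, 0, -128/289, 338/289, 0, 0]; [0, 0, 0, -338/289, -128/289, 0, 0]; [0, 0, 0, 0, 0, 4888/4913, 20147/4913]; [0, 0, 0, 0, 0, -20147/4913, 4888/4913]] (rows listed top to bottom)


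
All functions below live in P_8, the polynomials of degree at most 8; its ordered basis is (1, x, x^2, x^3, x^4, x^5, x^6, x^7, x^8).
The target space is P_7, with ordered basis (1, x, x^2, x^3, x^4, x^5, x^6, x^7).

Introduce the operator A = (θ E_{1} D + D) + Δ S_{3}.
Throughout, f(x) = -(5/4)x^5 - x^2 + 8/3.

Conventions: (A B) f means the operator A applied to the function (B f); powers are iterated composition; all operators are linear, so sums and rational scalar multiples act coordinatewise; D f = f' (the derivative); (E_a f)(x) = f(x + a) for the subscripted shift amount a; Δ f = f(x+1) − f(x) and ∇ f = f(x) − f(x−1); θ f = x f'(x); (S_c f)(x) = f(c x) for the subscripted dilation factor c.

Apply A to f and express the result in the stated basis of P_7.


D f = -(25/4)x^4 - 2x
E_{1} D f = -(25/4)x^4 - 25x^3 - (75/2)x^2 - 27x - 33/4
θ E_{1} D f = -25x^4 - 75x^3 - 75x^2 - 27x
D f = -(25/4)x^4 - 2x
(θ E_{1} D + D) f = -(125/4)x^4 - 75x^3 - 75x^2 - 29x
S_{3} f = -(1215/4)x^5 - 9x^2 + 8/3
Δ S_{3} f = -(6075/4)x^4 - (6075/2)x^3 - (6075/2)x^2 - (6147/4)x - 1251/4
((θ E_{1} D + D) + Δ S_{3}) f = -1550x^4 - (6225/2)x^3 - (6225/2)x^2 - (6263/4)x - 1251/4

g(x) = -1550x^4 - (6225/2)x^3 - (6225/2)x^2 - (6263/4)x - 1251/4


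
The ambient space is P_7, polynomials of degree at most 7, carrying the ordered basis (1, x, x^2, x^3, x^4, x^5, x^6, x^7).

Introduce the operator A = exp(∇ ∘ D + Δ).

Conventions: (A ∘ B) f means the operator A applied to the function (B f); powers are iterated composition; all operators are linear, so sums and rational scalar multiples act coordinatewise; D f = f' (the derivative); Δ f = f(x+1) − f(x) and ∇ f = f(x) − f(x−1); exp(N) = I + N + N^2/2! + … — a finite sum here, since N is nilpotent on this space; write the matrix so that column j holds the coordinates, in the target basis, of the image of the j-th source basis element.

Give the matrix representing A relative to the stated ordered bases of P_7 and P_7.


the matrix is [[1, 1, 4, 8, 43, 107, 779, 2011]; [0, 1, 2, 12, 32, 215, 642, 5453]; [0, 0, 1, 3, 24, 80, 645, 2247]; [0, 0, 0, 1, 4, 40, 160, 1505]; [0, 0, 0, 0, 1, 5, 60, 280]; [0, 0, 0, 0, 0, 1, 6, 84]; [0, 0, 0, 0, 0, 0, 1, 7]; [0, 0, 0, 0, 0, 0, 0, 1]] (rows listed top to bottom)

image of 1: 1
image of x: x + 1
image of x^2: x^2 + 2x + 4
image of x^3: x^3 + 3x^2 + 12x + 8
image of x^4: x^4 + 4x^3 + 24x^2 + 32x + 43
image of x^5: x^5 + 5x^4 + 40x^3 + 80x^2 + 215x + 107
image of x^6: x^6 + 6x^5 + 60x^4 + 160x^3 + 645x^2 + 642x + 779
image of x^7: x^7 + 7x^6 + 84x^5 + 280x^4 + 1505x^3 + 2247x^2 + 5453x + 2011
each image's coordinates form column j of the matrix


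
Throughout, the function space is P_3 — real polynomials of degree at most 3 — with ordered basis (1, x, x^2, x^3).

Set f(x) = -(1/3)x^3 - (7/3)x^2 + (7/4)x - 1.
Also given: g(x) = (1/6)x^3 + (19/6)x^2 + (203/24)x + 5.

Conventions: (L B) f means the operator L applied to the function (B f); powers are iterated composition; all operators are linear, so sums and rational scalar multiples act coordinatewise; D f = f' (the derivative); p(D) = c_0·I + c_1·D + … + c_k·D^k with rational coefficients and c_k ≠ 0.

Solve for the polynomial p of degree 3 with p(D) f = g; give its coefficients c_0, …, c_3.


p(D) = -(1/2)·I − 2·D − 4·D^3, i.e. c_0 = -1/2, c_1 = -2, c_2 = 0, c_3 = -4

D^0 f = -(1/3)x^3 - (7/3)x^2 + (7/4)x - 1
D^1 f = -x^2 - (14/3)x + 7/4
D^2 f = -2x - 14/3
D^3 f = -2
matching coefficients of g against c_0 f + c_1 Df + … from the top degree down determines the c_i
solution: c_0 = -1/2, c_1 = -2, c_2 = 0, c_3 = -4


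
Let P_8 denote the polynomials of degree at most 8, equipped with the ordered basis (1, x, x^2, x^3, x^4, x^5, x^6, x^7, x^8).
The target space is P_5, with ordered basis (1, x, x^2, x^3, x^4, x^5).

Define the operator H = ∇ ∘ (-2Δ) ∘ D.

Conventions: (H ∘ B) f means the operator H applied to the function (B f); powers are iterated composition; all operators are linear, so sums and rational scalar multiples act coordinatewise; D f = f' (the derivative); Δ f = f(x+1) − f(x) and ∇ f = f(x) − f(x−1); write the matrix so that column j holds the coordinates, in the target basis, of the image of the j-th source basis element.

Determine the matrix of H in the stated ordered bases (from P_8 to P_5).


the matrix is [[0, 0, 0, -12, 0, -20, 0, -28, 0]; [0, 0, 0, 0, -48, 0, -120, 0, -224]; [0, 0, 0, 0, 0, -120, 0, -420, 0]; [0, 0, 0, 0, 0, 0, -240, 0, -1120]; [0, 0, 0, 0, 0, 0, 0, -420, 0]; [0, 0, 0, 0, 0, 0, 0, 0, -672]] (rows listed top to bottom)

image of 1: 0
image of x: 0
image of x^2: 0
image of x^3: -12
image of x^4: -48x
image of x^5: -120x^2 - 20
image of x^6: -240x^3 - 120x
image of x^7: -420x^4 - 420x^2 - 28
image of x^8: -672x^5 - 1120x^3 - 224x
each image's coordinates form column j of the matrix


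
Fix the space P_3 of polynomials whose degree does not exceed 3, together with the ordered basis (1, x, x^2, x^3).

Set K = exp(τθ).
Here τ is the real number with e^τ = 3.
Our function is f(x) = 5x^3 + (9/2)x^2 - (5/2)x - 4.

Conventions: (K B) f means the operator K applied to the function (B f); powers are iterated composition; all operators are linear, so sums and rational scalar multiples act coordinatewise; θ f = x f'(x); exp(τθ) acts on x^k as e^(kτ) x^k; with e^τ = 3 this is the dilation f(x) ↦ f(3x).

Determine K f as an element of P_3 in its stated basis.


exp(τθ) x^k = e^(kτ) x^k; with e^τ = 3 this sends x^k to 3^k x^k
x ↦ 3 x
x^2 ↦ 9 x^2
x^3 ↦ 27 x^3
applying this coordinatewise to f: exp(τθ) f = 135x^3 + (81/2)x^2 - (15/2)x - 4

the result is g(x) = 135x^3 + (81/2)x^2 - (15/2)x - 4


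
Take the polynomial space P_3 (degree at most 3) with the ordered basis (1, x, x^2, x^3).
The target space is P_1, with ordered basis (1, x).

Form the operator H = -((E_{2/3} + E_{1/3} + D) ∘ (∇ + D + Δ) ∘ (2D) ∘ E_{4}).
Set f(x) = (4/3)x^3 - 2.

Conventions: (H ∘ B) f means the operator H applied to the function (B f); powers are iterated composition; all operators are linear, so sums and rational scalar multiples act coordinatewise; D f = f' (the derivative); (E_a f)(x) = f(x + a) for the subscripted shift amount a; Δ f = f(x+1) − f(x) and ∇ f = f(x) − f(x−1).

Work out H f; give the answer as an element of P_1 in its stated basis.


E_{4} f = (4/3)x^3 + 16x^2 + 64x + 250/3
D E_{4} f = 4x^2 + 32x + 64
(2D) E_{4} f = 8x^2 + 64x + 128
∇ ((2D) ∘ E_{4}) f = 16x + 56
D ((2D) ∘ E_{4}) f = 16x + 64
Δ ((2D) ∘ E_{4}) f = 16x + 72
(∇ + D + Δ) ((2D) ∘ E_{4}) f = 48x + 192
E_{2/3} (∇ + D + Δ) ((2D) ∘ E_{4}) f = 48x + 224
E_{1/3} (∇ + D + Δ) ((2D) ∘ E_{4}) f = 48x + 208
D (∇ + D + Δ) ((2D) ∘ E_{4}) f = 48
(E_{2/3} + E_{1/3} + D) (∇ + D + Δ) ((2D) ∘ E_{4}) f = 96x + 480
(-((E_{2/3} + E_{1/3} + D) ∘ (∇ + D + Δ) ∘ (2D) ∘ E_{4})) f = -96x - 480

g(x) = -96x - 480


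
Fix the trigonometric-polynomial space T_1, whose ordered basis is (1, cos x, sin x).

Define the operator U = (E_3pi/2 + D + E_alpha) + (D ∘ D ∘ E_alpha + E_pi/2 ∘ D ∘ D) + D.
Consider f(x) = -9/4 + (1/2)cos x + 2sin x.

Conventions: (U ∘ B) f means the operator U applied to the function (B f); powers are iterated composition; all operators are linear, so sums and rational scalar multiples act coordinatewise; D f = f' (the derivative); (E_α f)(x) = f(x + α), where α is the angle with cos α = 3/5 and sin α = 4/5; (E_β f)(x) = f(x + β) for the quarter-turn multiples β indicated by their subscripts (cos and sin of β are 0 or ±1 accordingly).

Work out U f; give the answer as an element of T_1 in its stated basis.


the image equals g(x) = -9/2

E_3pi/2 f = -9/4 - 2cos x + (1/2)sin x
D f = 2cos x - (1/2)sin x
E_alpha f = -9/4 + (19/10)cos x + (4/5)sin x
(E_3pi/2 + D + E_alpha) f = -9/2 + (19/10)cos x + (4/5)sin x
E_alpha f = -9/4 + (19/10)cos x + (4/5)sin x
D E_alpha f = (4/5)cos x - (19/10)sin x
D D E_alpha f = -(19/10)cos x - (4/5)sin x
D f = 2cos x - (1/2)sin x
D D f = -(1/2)cos x - 2sin x
E_pi/2 D D f = -2cos x + (1/2)sin x
(D ∘ D ∘ E_alpha + E_pi/2 ∘ D ∘ D) f = -(39/10)cos x - (3/10)sin x
D f = 2cos x - (1/2)sin x
((E_3pi/2 + D + E_alpha) + (D ∘ D ∘ E_alpha + E_pi/2 ∘ D ∘ D) + D) f = -9/2


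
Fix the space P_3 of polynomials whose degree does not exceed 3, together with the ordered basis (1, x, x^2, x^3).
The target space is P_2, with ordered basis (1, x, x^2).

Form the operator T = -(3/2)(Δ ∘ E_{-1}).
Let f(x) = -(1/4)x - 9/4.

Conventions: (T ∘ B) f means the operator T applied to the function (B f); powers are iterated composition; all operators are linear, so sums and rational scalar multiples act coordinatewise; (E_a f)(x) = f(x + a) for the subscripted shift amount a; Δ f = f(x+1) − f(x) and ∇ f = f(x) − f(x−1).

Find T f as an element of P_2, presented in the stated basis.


g(x) = 3/8

E_{-1} f = -(1/4)x - 2
Δ E_{-1} f = -1/4
(-(3/2)(Δ ∘ E_{-1})) f = 3/8


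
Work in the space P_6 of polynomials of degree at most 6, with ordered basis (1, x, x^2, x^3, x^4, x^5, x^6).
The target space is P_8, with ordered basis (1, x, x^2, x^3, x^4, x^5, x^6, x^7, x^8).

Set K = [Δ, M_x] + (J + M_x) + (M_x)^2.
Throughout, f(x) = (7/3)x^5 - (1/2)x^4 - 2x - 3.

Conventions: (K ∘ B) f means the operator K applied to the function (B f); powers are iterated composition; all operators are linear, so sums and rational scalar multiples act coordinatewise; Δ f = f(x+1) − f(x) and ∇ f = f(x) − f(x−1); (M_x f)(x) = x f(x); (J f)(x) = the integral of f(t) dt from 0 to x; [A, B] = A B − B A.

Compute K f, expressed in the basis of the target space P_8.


the image equals g(x) = (7/3)x^7 + (20/9)x^6 + (26/15)x^5 + (67/6)x^4 + (58/3)x^3 + (43/3)x^2 + (5/3)x - 19/6

M_x f = (7/3)x^6 - (1/2)x^5 - 2x^2 - 3x
Δ M_x f = 14x^5 + (65/2)x^4 + (125/3)x^3 + 30x^2 + (15/2)x - 19/6
Δ f = (35/3)x^4 + (64/3)x^3 + (61/3)x^2 + (29/3)x - 1/6
M_x Δ f = (35/3)x^5 + (64/3)x^4 + (61/3)x^3 + (29/3)x^2 - (1/6)x
[Δ, M_x] f = (7/3)x^5 + (67/6)x^4 + (64/3)x^3 + (61/3)x^2 + (23/3)x - 19/6
J f = (7/18)x^6 - (1/10)x^5 - x^2 - 3x
M_x f = (7/3)x^6 - (1/2)x^5 - 2x^2 - 3x
(J + M_x) f = (49/18)x^6 - (3/5)x^5 - 3x^2 - 6x
M_x f = (7/3)x^6 - (1/2)x^5 - 2x^2 - 3x
M_x M_x f = (7/3)x^7 - (1/2)x^6 - 2x^3 - 3x^2
([Δ, M_x] + (J + M_x) + (M_x)^2) f = (7/3)x^7 + (20/9)x^6 + (26/15)x^5 + (67/6)x^4 + (58/3)x^3 + (43/3)x^2 + (5/3)x - 19/6


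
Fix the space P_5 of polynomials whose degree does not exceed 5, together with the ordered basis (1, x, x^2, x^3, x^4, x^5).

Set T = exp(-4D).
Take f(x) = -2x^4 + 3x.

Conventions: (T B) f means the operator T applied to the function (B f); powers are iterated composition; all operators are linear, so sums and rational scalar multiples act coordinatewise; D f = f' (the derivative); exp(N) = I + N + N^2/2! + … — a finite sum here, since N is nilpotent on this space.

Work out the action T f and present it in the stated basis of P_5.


order-1 term: 32x^3 - 12
order-2 term: -192x^2
order-3 term: 512x
order-4 term: -512
the series for exp(-4D) f terminates at order 4
exp(-4D) f = -2x^4 + 32x^3 - 192x^2 + 515x - 524

g(x) = -2x^4 + 32x^3 - 192x^2 + 515x - 524


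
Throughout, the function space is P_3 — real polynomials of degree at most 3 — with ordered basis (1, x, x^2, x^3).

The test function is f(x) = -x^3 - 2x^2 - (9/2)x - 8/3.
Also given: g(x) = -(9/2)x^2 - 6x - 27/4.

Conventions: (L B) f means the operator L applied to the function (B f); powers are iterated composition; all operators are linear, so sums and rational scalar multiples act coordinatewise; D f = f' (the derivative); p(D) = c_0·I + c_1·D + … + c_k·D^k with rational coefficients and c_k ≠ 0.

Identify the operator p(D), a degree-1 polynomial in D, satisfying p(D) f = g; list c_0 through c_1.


D^0 f = -x^3 - 2x^2 - (9/2)x - 8/3
D^1 f = -3x^2 - 4x - 9/2
matching coefficients of g against c_0 f + c_1 Df + … from the top degree down determines the c_i
solution: c_0 = 0, c_1 = 3/2

c_0 = 0, c_1 = 3/2


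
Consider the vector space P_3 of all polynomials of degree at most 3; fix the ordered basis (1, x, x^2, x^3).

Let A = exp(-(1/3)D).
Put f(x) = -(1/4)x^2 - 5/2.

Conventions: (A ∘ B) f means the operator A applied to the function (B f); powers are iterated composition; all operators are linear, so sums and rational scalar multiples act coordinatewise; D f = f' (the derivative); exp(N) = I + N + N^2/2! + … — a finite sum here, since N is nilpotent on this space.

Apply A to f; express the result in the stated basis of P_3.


order-1 term: (1/6)x
order-2 term: -1/36
the series for exp(-(1/3)D) f terminates at order 2
exp(-(1/3)D) f = -(1/4)x^2 + (1/6)x - 91/36

g(x) = -(1/4)x^2 + (1/6)x - 91/36


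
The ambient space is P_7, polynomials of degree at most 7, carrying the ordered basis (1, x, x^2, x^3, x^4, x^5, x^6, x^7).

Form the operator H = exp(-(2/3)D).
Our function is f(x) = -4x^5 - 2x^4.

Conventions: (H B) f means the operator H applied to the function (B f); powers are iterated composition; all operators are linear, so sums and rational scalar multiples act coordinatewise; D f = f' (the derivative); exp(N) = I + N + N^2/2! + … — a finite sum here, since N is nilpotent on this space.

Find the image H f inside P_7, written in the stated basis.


the image equals g(x) = -4x^5 + (34/3)x^4 - (112/9)x^3 + (176/27)x^2 - (128/81)x + 32/243

order-1 term: (40/3)x^4 + (16/3)x^3
order-2 term: -(160/9)x^3 - (16/3)x^2
order-3 term: (320/27)x^2 + (64/27)x
order-4 term: -(320/81)x - 32/81
order-5 term: 128/243
the series for exp(-(2/3)D) f terminates at order 5
exp(-(2/3)D) f = -4x^5 + (34/3)x^4 - (112/9)x^3 + (176/27)x^2 - (128/81)x + 32/243


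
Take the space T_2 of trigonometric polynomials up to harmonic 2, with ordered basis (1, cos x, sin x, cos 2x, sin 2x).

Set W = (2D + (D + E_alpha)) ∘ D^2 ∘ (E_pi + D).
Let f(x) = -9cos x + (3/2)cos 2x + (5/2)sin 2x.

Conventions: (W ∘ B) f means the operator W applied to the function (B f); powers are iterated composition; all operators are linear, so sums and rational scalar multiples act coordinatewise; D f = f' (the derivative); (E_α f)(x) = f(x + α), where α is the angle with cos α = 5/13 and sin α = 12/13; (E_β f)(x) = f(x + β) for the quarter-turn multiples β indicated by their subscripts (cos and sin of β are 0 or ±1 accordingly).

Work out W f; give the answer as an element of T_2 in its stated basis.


E_pi f = 9cos x + (3/2)cos 2x + (5/2)sin 2x
D f = 9sin x + 5cos 2x - 3sin 2x
(E_pi + D) f = 9cos x + 9sin x + (13/2)cos 2x - (1/2)sin 2x
D (E_pi + D) f = 9cos x - 9sin x - cos 2x - 13sin 2x
D D (E_pi + D) f = -9cos x - 9sin x - 26cos 2x + 2sin 2x
D (D^2 ∘ (E_pi + D)) f = -9cos x + 9sin x + 4cos 2x + 52sin 2x
(2D) (D^2 ∘ (E_pi + D)) f = -18cos x + 18sin x + 8cos 2x + 104sin 2x
D (D^2 ∘ (E_pi + D)) f = -9cos x + 9sin x + 4cos 2x + 52sin 2x
E_alpha (D^2 ∘ (E_pi + D)) f = -(153/13)cos x + (63/13)sin x + (3334/169)cos 2x + (2882/169)sin 2x
(D + E_alpha) (D^2 ∘ (E_pi + D)) f = -(270/13)cos x + (180/13)sin x + (4010/169)cos 2x + (11670/169)sin 2x
(2D + (D + E_alpha)) (D^2 ∘ (E_pi + D)) f = -(504/13)cos x + (414/13)sin x + (5362/169)cos 2x + (29246/169)sin 2x

the image equals g(x) = -(504/13)cos x + (414/13)sin x + (5362/169)cos 2x + (29246/169)sin 2x


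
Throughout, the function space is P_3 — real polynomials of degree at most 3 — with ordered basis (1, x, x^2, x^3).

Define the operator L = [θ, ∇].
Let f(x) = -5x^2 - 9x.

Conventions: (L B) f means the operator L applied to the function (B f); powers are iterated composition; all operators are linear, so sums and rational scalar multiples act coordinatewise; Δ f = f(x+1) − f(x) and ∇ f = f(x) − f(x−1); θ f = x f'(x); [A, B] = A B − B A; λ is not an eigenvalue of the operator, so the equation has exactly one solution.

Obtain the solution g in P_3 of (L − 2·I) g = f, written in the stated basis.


write g with unknown coordinates in the stated basis and equate coefficients in (L − 2·I) g = f
solving from the highest basis element down gives g = (5/2)x^2 + 2x + 3/2
check: L g = -5x + 3
so L g − 2·g = -5x^2 - 9x = f ✓

the result is g(x) = (5/2)x^2 + 2x + 3/2


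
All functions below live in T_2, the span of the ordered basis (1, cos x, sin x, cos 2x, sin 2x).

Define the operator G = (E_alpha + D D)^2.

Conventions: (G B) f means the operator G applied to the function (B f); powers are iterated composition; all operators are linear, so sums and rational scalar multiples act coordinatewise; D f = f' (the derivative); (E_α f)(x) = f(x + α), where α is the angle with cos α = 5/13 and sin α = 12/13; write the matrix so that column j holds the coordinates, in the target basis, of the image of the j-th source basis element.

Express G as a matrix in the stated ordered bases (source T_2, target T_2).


image of 1: 1
image of cos x: -(80/169)cos x + (192/169)sin x
image of sin x: -(192/169)cos x - (80/169)sin x
image of cos 2x: (617625/28561)cos 2x + (190800/28561)sin 2x
image of sin 2x: -(190800/28561)cos 2x + (617625/28561)sin 2x
each image's coordinates form column j of the matrix

the matrix is [[1, 0, 0, 0, 0]; [0, -80/169, -192/169, 0, 0]; [0, 192/169, -80/169, 0, 0]; [0, 0, 0, 617625/28561, -190800/28561]; [0, 0, 0, 190800/28561, 617625/28561]] (rows listed top to bottom)


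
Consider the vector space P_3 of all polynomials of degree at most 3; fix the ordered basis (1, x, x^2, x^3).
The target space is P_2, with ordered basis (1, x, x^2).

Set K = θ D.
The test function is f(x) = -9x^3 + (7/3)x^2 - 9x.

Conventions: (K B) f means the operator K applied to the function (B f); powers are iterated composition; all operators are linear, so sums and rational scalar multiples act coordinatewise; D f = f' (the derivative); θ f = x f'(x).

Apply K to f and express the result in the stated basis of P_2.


g(x) = -54x^2 + (14/3)x

D f = -27x^2 + (14/3)x - 9
θ D f = -54x^2 + (14/3)x


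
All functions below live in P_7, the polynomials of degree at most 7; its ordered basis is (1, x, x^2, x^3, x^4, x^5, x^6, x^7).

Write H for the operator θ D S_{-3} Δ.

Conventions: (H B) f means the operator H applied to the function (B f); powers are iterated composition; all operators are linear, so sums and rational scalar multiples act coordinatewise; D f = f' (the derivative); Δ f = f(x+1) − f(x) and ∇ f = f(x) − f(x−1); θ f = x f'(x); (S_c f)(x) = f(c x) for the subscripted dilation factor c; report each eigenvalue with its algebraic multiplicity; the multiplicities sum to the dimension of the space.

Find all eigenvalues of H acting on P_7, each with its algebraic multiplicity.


λ = 0 (multiplicity 8)

image of 1: 0
image of x: 0
image of x^2: 0
image of x^3: 54x
image of x^4: -648x^2 + 108x
image of x^5: 4860x^3 - 1620x^2 + 180x
image of x^6: -29160x^4 + 14580x^3 - 3240x^2 + 270x
image of x^7: 153090x^5 - 102060x^4 + 34020x^3 - 5670x^2 + 378x
the matrix is upper triangular; its diagonal is (0, 0, 0, 0, 0, 0, 0, 0)
for a triangular matrix the eigenvalues are the diagonal entries, with algebraic multiplicity their repetition count


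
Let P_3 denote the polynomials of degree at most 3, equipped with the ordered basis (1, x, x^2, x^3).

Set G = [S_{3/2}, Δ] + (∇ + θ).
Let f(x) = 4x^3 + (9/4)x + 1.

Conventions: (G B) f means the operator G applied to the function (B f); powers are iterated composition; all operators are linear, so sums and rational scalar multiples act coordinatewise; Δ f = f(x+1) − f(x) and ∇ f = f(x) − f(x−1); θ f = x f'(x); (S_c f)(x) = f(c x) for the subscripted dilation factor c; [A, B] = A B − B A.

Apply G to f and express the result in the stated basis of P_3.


the image equals g(x) = 12x^3 - (3/2)x^2 - (129/4)x - 35/8

Δ f = 12x^2 + 12x + 25/4
S_{3/2} Δ f = 27x^2 + 18x + 25/4
S_{3/2} f = (27/2)x^3 + (27/8)x + 1
Δ S_{3/2} f = (81/2)x^2 + (81/2)x + 135/8
[S_{3/2}, Δ] f = -(27/2)x^2 - (45/2)x - 85/8
∇ f = 12x^2 - 12x + 25/4
θ f = 12x^3 + (9/4)x
(∇ + θ) f = 12x^3 + 12x^2 - (39/4)x + 25/4
([S_{3/2}, Δ] + (∇ + θ)) f = 12x^3 - (3/2)x^2 - (129/4)x - 35/8


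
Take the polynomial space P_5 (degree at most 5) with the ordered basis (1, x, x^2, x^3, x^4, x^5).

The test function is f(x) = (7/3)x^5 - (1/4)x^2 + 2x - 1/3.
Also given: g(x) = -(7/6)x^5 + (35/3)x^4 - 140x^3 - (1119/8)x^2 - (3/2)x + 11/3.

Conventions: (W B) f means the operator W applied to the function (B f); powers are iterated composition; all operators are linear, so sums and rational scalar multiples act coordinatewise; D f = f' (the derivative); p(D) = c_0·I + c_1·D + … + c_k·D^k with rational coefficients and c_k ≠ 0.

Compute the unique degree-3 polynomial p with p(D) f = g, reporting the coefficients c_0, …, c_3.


D^0 f = (7/3)x^5 - (1/4)x^2 + 2x - 1/3
D^1 f = (35/3)x^4 - (1/2)x + 2
D^2 f = (140/3)x^3 - 1/2
D^3 f = 140x^2
matching coefficients of g against c_0 f + c_1 Df + … from the top degree down determines the c_i
solution: c_0 = -1/2, c_1 = 1, c_2 = -3, c_3 = -1

p(D) = -(1/2)·I + D − 3·D^2 − D^3, i.e. c_0 = -1/2, c_1 = 1, c_2 = -3, c_3 = -1
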